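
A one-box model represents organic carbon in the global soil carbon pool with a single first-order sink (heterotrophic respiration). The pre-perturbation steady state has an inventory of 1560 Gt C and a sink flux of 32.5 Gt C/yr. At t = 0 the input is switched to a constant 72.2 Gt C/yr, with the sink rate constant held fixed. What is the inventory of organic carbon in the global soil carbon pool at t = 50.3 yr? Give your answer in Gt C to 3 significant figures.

τ = M₀/F₀ = 1560/32.5 = 48.00 yr; rate constant k = 1/τ.
New steady state M_∞ = F₁/k = F₁·τ = 72.2 × 48.00 = 3465.6 Gt C.
M(t) = M_∞ + (M₀ − M_∞)·e^(−t/τ); t/τ = 50.3/48.00 = 1.048, so e^(−t/τ) = 0.3507.
M(t) = 3465.6 − 1906 × 0.3507 = 2797.4 Gt C.

2800 Gt C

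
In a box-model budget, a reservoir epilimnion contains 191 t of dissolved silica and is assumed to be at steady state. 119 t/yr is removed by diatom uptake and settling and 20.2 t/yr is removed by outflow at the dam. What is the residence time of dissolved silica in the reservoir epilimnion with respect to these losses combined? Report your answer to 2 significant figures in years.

Total removal = 119.0 + 20.20 = 139.20 t/yr.
τ = M / ΣF_out = 191 / 139.20 = 1.372 yr.

1.4 yr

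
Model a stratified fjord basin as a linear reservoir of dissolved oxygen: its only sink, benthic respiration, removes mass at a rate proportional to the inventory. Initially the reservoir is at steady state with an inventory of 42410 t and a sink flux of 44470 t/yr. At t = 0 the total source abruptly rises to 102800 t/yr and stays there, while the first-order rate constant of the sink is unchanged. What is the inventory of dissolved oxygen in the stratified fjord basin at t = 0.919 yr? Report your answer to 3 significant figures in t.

76800 t

Residence time τ = M₀/F₀ = 0.9537 yr. The eventual steady state is M_∞ = M₀·(F₁/F₀) = 42410 × 102800/44470 = 98038 t.
The anomaly ΔM(t) = M(t) − M_∞ decays as ΔM₀·e^(−t/τ) with ΔM₀ = 42410 − 98038 = −55630 t.
At t = 0.919 yr, e^(−t/τ) = e^(−0.9636) = 0.3815, so ΔM = −21220 t and M = 98038 − 21220 = 76816 t.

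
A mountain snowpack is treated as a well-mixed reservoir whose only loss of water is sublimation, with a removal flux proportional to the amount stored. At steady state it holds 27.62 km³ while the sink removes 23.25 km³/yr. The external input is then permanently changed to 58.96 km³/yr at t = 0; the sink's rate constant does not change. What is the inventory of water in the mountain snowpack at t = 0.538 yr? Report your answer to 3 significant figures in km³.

43.1 km³

τ = M₀/F₀ = 27.62/23.25 = 1.188 yr; rate constant k = 1/τ.
New steady state M_∞ = F₁/k = F₁·τ = 58.96 × 1.188 = 70.042 km³.
M(t) = M_∞ + (M₀ − M_∞)·e^(−t/τ); t/τ = 0.538/1.188 = 0.4529, so e^(−t/τ) = 0.6358.
M(t) = 70.042 − 42.42 × 0.6358 = 43.070 km³.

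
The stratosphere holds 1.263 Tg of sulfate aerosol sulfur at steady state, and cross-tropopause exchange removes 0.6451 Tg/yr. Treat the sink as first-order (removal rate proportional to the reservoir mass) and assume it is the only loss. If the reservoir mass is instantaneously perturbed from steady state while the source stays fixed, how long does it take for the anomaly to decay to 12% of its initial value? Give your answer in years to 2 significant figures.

4.2 yr

For a linear reservoir the anomaly decays as exp(−t/τ) with τ = M/F = 1.263/0.6451 = 1.958 yr.
exp(−t/τ) = 0.12 ⇒ t = −τ ln(0.12) = 1.958 × 2.120 = 4.151 yr.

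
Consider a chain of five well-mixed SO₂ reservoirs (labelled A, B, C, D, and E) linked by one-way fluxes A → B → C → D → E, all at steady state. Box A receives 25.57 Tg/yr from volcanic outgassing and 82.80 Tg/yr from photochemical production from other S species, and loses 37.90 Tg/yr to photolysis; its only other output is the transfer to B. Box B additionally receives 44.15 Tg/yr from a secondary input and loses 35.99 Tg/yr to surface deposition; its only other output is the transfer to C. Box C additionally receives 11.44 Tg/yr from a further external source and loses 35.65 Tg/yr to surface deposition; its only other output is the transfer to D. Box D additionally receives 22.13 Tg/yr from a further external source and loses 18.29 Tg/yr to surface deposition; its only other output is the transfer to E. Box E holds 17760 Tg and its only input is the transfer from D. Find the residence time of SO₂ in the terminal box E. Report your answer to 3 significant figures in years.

Box A: F(A→B) = (25.57 + 82.80) − 37.90 = 70.470 Tg/yr.
Box B: F(B→C) = (70.470 + 44.15) − 35.99 = 78.630 Tg/yr.
Box C: F(C→D) = (78.630 + 11.44) − 35.65 = 54.420 Tg/yr.
Box D: F(D→E) = (54.420 + 22.13) − 18.29 = 58.260 Tg/yr.
Box E throughput = its input = 58.260 Tg/yr; τ = 17760 / 58.260 = 304.8 yr.

305 yr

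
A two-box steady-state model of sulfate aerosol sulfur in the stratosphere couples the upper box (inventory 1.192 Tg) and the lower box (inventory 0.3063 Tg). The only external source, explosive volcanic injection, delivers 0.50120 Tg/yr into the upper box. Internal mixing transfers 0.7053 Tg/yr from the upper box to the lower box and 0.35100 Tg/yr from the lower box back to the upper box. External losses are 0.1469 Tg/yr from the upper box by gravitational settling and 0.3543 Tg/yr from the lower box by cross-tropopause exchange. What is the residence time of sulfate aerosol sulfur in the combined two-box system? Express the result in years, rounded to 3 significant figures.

2.99 yr

For the system as a whole, the A↔B exchange is internal and contributes nothing to the throughput; only the external sinks remove mass.
M_total = 1.192 + 0.3063 = 1.4983 Tg.
ΣF_external_out = 0.1469 + 0.3543 = 0.50120 Tg/yr.
τ = M_total / ΣF_ext = 1.4983 / 0.50120 = 2.989 yr.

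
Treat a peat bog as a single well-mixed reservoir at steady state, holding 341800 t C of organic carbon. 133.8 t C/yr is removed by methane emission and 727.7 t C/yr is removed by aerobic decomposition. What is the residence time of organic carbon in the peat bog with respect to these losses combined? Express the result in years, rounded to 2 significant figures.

400 yr

Total removal = 133.8 + 727.7 = 861.50 t C/yr.
τ = M / ΣF_out = 341800 / 861.50 = 396.7 yr.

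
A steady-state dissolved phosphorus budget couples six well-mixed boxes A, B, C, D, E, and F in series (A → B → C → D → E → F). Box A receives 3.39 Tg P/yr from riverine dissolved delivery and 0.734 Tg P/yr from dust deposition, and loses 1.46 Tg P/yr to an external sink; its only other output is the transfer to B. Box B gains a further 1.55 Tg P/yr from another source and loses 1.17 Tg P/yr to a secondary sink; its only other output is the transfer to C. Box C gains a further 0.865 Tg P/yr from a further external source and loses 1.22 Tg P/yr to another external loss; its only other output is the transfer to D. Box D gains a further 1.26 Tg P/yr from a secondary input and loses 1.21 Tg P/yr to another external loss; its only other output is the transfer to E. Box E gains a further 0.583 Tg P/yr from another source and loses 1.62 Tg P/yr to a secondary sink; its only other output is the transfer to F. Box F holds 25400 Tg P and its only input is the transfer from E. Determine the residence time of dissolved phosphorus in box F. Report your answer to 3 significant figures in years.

14900 yr

Box A: F(A→B) = (3.39 + 0.734) − 1.46 = 2.6640 Tg P/yr.
Box B: F(B→C) = (2.6640 + 1.55) − 1.17 = 3.0440 Tg P/yr.
Box C: F(C→D) = (3.0440 + 0.865) − 1.22 = 2.6890 Tg P/yr.
Box D: F(D→E) = (2.6890 + 1.26) − 1.21 = 2.7390 Tg P/yr.
Box E: F(E→F) = (2.7390 + 0.583) − 1.62 = 1.7020 Tg P/yr.
Box F throughput = its input = 1.7020 Tg P/yr; τ = 25400 / 1.7020 = 14920 yr.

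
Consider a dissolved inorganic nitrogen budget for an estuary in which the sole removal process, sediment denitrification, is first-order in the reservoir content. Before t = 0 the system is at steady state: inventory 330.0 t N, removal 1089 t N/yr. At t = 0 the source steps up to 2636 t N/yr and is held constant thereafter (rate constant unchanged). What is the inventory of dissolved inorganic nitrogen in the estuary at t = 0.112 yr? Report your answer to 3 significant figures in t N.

475 t N

τ = M₀/F₀ = 330.0/1089 = 0.3030 yr; rate constant k = 1/τ.
New steady state M_∞ = F₁/k = F₁·τ = 2636 × 0.3030 = 798.79 t N.
M(t) = M_∞ + (M₀ − M_∞)·e^(−t/τ); t/τ = 0.112/0.3030 = 0.3696, so e^(−t/τ) = 0.6910.
M(t) = 798.79 − 468.8 × 0.6910 = 474.85 t N.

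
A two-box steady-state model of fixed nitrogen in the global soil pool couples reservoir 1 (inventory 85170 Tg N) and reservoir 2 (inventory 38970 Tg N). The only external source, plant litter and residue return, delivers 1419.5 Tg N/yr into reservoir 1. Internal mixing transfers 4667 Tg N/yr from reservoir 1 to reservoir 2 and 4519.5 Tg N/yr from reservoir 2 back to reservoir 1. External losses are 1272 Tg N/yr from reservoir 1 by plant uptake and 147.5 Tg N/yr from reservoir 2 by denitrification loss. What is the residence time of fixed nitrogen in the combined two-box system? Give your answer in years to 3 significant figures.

87.5 yr

Treat the two boxes together as one reservoir: the mixing fluxes between them are internal recycling, so τ = ΣM / Σ(external losses).
M_total = 85170 + 38970 = 124140 Tg N.
ΣF_external_out = 1272 + 147.5 = 1419.5 Tg N/yr.
τ = M_total / ΣF_ext = 124140 / 1419.5 = 87.45 yr.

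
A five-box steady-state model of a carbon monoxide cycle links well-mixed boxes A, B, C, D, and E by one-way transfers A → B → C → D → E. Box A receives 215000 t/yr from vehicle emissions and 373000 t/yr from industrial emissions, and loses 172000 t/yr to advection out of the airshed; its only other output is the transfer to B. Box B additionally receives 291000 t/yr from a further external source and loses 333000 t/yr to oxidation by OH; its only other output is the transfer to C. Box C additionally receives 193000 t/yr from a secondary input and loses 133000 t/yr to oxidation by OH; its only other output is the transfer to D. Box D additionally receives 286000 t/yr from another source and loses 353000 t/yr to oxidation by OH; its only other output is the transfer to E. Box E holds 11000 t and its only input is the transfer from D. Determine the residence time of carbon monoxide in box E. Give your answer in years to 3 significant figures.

0.0300 yr

Box A: F(A→B) = (215000 + 373000) − 172000 = 416000 t/yr.
Box B: F(B→C) = (416000 + 291000) − 333000 = 374000 t/yr.
Box C: F(C→D) = (374000 + 193000) − 133000 = 434000 t/yr.
Box D: F(D→E) = (434000 + 286000) − 353000 = 367000 t/yr.
Box E throughput = its input = 367000 t/yr; τ = 11000 / 367000 = 0.02997 yr.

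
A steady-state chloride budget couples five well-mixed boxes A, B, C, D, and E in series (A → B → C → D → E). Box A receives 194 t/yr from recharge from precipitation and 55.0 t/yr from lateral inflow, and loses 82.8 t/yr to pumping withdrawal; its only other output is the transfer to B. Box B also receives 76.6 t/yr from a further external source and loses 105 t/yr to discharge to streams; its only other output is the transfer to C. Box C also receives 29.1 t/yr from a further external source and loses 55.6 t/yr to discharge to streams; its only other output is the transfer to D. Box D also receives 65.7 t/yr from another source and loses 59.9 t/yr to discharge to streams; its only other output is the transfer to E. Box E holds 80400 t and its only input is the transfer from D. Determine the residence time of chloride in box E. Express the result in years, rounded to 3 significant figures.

687 yr

Box A: F(A→B) = (194 + 55.0) − 82.8 = 166.20 t/yr.
Box B: F(B→C) = (166.20 + 76.6) − 105 = 137.80 t/yr.
Box C: F(C→D) = (137.80 + 29.1) − 55.6 = 111.30 t/yr.
Box D: F(D→E) = (111.30 + 65.7) − 59.9 = 117.10 t/yr.
Box E throughput = its input = 117.10 t/yr; τ = 80400 / 117.10 = 686.6 yr.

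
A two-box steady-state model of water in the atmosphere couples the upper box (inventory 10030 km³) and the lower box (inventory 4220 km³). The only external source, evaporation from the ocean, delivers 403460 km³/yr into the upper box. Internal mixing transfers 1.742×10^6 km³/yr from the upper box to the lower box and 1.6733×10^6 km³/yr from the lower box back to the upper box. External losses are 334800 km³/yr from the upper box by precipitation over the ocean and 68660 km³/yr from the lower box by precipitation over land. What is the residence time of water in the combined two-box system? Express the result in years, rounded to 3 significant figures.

Treat the two boxes together as one reservoir: the mixing fluxes between them are internal recycling, so τ = ΣM / Σ(external losses).
M_total = 10030 + 4220 = 14250 km³.
ΣF_external_out = 334800 + 68660 = 403460 km³/yr.
τ = M_total / ΣF_ext = 14250 / 403460 = 0.03532 yr.

0.0353 yr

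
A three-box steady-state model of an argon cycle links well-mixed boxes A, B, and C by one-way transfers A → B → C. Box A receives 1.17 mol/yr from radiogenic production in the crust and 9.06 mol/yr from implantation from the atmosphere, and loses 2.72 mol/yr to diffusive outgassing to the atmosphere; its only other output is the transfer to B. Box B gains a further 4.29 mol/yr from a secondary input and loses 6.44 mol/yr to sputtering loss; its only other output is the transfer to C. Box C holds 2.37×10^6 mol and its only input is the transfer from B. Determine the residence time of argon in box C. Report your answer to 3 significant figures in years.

442000 yr

Box A: F(A→B) = (1.17 + 9.06) − 2.72 = 7.5100 mol/yr.
Box B: F(B→C) = (7.5100 + 4.29) − 6.44 = 5.3600 mol/yr.
Box C throughput = its input = 5.3600 mol/yr; τ = 2.37×10^6 / 5.3600 = 442200 yr.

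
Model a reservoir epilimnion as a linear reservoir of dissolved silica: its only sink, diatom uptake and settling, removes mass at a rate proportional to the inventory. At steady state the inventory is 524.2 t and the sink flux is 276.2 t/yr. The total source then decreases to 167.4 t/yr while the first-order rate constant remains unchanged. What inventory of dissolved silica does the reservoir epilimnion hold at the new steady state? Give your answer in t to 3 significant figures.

318 t

Rate constant k = F/M = 276.2 / 524.2 = 0.5269 yr⁻¹.
At the new steady state, source = k·M_new ⇒ M_new = 167.4 / 0.5269 = 317.7 t.
(Equivalently M_new = M × F_new/F_old = 524.2 × 167.4/276.2.)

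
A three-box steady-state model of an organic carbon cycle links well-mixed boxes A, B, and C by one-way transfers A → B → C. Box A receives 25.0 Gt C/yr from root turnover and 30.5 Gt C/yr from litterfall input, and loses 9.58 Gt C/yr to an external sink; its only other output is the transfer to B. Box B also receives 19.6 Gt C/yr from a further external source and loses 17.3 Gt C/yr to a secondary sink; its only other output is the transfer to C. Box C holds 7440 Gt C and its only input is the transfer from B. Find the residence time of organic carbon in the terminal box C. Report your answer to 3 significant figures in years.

Box A: F(A→B) = (25.0 + 30.5) − 9.58 = 45.920 Gt C/yr.
Box B: F(B→C) = (45.920 + 19.6) − 17.3 = 48.220 Gt C/yr.
Box C throughput = its input = 48.220 Gt C/yr; τ = 7440 / 48.220 = 154.3 yr.

154 yr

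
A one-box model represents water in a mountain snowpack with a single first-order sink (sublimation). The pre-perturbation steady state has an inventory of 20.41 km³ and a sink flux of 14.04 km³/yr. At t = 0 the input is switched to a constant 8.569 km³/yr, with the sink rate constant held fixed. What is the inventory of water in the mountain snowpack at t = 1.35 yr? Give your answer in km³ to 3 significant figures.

τ = M₀/F₀ = 20.41/14.04 = 1.454 yr; rate constant k = 1/τ.
New steady state M_∞ = F₁/k = F₁·τ = 8.569 × 1.454 = 12.457 km³.
M(t) = M_∞ + (M₀ − M_∞)·e^(−t/τ); t/τ = 1.35/1.454 = 0.9287, so e^(−t/τ) = 0.3951.
M(t) = 12.457 + 7.953 × 0.3951 = 15.599 km³.

15.6 km³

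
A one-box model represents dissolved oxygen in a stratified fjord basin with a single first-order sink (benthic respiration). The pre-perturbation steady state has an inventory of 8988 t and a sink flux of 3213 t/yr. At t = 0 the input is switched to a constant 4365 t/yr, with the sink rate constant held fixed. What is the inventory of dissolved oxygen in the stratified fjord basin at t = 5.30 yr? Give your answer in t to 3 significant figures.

11700 t

Residence time τ = M₀/F₀ = 2.797 yr. The eventual steady state is M_∞ = M₀·(F₁/F₀) = 8988 × 4365/3213 = 12211 t.
The anomaly ΔM(t) = M(t) − M_∞ decays as ΔM₀·e^(−t/τ) with ΔM₀ = 8988 − 12211 = −3223 t.
At t = 5.30 yr, e^(−t/τ) = e^(−1.895) = 0.1504, so ΔM = −484.6 t and M = 12211 − 484.6 = 11726 t.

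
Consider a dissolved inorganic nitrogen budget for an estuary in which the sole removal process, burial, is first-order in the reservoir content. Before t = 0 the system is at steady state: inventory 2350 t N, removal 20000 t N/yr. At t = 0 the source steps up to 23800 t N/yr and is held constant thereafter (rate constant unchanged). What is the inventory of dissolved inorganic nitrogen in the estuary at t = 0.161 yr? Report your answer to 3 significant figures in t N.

2680 t N

Residence time τ = M₀/F₀ = 0.1175 yr. The eventual steady state is M_∞ = M₀·(F₁/F₀) = 2350 × 23800/20000 = 2796.5 t N.
The anomaly ΔM(t) = M(t) − M_∞ decays as ΔM₀·e^(−t/τ) with ΔM₀ = 2350 − 2796.5 = −446.5 t N.
At t = 0.161 yr, e^(−t/τ) = e^(−1.370) = 0.2541, so ΔM = −113.4 t N and M = 2796.5 − 113.4 = 2683.1 t N.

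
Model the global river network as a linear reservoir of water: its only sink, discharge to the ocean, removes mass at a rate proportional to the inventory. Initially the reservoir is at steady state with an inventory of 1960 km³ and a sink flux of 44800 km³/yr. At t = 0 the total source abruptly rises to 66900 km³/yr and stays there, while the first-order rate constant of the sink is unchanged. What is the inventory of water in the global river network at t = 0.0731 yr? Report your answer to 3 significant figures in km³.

τ = M₀/F₀ = 1960/44800 = 0.04375 yr; rate constant k = 1/τ.
New steady state M_∞ = F₁/k = F₁·τ = 66900 × 0.04375 = 2926.9 km³.
M(t) = M_∞ + (M₀ − M_∞)·e^(−t/τ); t/τ = 0.0731/0.04375 = 1.671, so e^(−t/τ) = 0.1881.
M(t) = 2926.9 − 966.9 × 0.1881 = 2745.0 km³.

2750 km³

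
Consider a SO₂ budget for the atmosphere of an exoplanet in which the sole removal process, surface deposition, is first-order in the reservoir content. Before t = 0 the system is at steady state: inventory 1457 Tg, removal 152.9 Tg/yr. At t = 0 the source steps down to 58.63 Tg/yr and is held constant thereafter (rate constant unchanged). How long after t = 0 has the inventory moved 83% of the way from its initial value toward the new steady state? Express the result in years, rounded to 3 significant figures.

16.9 yr

τ = M₀/F₀ = 1457/152.9 = 9.529 yr.
The remaining gap fraction is e^(−t/τ); 83% covered ⇒ e^(−t/τ) = 0.170.
t = −τ ln(0.170) = 9.529 × 1.772 = 16.89 yr.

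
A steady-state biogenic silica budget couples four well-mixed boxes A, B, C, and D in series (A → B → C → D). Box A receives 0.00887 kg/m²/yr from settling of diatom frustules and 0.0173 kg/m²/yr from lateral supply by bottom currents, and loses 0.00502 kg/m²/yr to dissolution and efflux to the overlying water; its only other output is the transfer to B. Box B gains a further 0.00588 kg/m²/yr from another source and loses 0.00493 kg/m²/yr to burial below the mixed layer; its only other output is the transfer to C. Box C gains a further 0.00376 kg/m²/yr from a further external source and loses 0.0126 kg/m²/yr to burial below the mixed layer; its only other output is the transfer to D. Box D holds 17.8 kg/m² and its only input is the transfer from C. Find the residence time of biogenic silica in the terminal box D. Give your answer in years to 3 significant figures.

Box A: F(A→B) = (0.00887 + 0.0173) − 0.00502 = 0.021150 kg/m²/yr.
Box B: F(B→C) = (0.021150 + 0.00588) − 0.00493 = 0.022100 kg/m²/yr.
Box C: F(C→D) = (0.022100 + 0.00376) − 0.0126 = 0.013260 kg/m²/yr.
Box D throughput = its input = 0.013260 kg/m²/yr; τ = 17.8 / 0.013260 = 1342 yr.

1340 yr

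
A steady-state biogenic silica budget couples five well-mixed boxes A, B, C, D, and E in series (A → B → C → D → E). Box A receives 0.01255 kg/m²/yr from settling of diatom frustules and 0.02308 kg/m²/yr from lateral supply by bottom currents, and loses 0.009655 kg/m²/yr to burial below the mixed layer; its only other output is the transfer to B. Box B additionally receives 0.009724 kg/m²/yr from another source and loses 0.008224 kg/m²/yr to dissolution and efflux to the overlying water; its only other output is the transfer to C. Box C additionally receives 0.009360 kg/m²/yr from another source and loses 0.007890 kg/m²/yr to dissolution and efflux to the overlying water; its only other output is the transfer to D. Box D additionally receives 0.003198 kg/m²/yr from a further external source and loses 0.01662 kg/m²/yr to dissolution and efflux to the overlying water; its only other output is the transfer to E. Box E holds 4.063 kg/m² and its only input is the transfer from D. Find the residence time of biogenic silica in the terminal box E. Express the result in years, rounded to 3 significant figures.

Box A: F(A→B) = (0.01255 + 0.02308) − 0.009655 = 0.025975 kg/m²/yr.
Box B: F(B→C) = (0.025975 + 0.009724) − 0.008224 = 0.027475 kg/m²/yr.
Box C: F(C→D) = (0.027475 + 0.009360) − 0.007890 = 0.028945 kg/m²/yr.
Box D: F(D→E) = (0.028945 + 0.003198) − 0.01662 = 0.015523 kg/m²/yr.
Box E throughput = its input = 0.015523 kg/m²/yr; τ = 4.063 / 0.015523 = 261.7 yr.

262 yr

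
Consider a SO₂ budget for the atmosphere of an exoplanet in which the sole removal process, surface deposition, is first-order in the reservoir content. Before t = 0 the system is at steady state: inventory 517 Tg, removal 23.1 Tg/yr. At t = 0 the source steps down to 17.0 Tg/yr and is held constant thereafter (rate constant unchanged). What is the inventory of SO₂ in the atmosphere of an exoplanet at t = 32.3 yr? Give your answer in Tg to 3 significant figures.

Residence time τ = M₀/F₀ = 22.38 yr. The eventual steady state is M_∞ = M₀·(F₁/F₀) = 517 × 17.0/23.1 = 380.48 Tg.
The anomaly ΔM(t) = M(t) − M_∞ decays as ΔM₀·e^(−t/τ) with ΔM₀ = 517 − 380.48 = 136.5 Tg.
At t = 32.3 yr, e^(−t/τ) = e^(−1.443) = 0.2362, so ΔM = 32.24 Tg and M = 380.48 + 32.24 = 412.72 Tg.

413 Tg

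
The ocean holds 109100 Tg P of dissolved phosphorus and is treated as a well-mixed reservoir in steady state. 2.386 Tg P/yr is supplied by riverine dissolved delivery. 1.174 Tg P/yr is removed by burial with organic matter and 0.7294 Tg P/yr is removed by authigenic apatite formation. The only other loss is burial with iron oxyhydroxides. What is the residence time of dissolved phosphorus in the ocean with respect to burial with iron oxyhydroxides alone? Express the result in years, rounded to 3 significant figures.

226000 yr

At steady state ΣF_in = ΣF_out.
ΣF_in = 2.3860 Tg P/yr.
Burial with iron oxyhydroxides flux = ΣF_in − (1.174 + 0.7294) = 2.3860 − 1.903 = 0.4826 Tg P/yr.
τ = M / F = 109100 / 0.4826 = 226100 yr.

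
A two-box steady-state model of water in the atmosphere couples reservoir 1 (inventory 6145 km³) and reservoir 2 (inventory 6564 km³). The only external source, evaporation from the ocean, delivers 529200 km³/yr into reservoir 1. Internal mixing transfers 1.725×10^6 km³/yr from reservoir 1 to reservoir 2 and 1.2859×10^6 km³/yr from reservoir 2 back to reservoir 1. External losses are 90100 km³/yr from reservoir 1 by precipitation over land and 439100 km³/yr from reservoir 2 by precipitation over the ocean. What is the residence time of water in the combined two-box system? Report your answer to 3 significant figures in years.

0.0240 yr

Residence time in the combined system uses the total inventory and the total *external* removal — internal exchanges between the two boxes cancel.
M_total = 6145 + 6564 = 12709 km³.
ΣF_external_out = 90100 + 439100 = 529200 km³/yr.
τ = M_total / ΣF_ext = 12709 / 529200 = 0.02402 yr.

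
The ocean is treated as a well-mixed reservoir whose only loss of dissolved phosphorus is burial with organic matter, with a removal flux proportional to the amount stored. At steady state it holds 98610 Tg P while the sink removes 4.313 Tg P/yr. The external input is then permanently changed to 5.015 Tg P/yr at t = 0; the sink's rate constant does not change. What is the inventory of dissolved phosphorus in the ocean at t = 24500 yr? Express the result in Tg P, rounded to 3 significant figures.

Residence time τ = M₀/F₀ = 22860 yr. The eventual steady state is M_∞ = M₀·(F₁/F₀) = 98610 × 5.015/4.313 = 114660 Tg P.
The anomaly ΔM(t) = M(t) − M_∞ decays as ΔM₀·e^(−t/τ) with ΔM₀ = 98610 − 114660 = −16050 Tg P.
At t = 24500 yr, e^(−t/τ) = e^(−1.072) = 0.3425, so ΔM = −5497 Tg P and M = 114660 − 5497 = 109160 Tg P.

109000 Tg P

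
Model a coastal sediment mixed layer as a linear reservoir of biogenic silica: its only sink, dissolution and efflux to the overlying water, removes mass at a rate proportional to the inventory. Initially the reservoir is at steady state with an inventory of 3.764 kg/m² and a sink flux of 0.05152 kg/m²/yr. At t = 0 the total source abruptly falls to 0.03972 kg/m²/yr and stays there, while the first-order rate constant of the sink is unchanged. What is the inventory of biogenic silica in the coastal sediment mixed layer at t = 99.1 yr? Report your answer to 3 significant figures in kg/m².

3.12 kg/m²

Residence time τ = M₀/F₀ = 73.06 yr. The eventual steady state is M_∞ = M₀·(F₁/F₀) = 3.764 × 0.03972/0.05152 = 2.9019 kg/m².
The anomaly ΔM(t) = M(t) − M_∞ decays as ΔM₀·e^(−t/τ) with ΔM₀ = 3.764 − 2.9019 = 0.8621 kg/m².
At t = 99.1 yr, e^(−t/τ) = e^(−1.356) = 0.2576, so ΔM = 0.2221 kg/m² and M = 2.9019 + 0.2221 = 3.1240 kg/m².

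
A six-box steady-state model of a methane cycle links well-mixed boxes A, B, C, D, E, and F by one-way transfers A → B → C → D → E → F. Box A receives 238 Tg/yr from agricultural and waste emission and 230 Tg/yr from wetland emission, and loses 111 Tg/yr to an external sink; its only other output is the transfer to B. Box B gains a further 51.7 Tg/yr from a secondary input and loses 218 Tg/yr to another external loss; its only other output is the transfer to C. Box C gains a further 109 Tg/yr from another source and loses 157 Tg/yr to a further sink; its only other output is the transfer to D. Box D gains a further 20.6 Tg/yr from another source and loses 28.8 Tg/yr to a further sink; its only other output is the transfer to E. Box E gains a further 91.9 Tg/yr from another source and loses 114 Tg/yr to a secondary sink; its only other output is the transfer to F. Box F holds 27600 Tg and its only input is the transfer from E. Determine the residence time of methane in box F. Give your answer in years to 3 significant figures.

246 yr

Box A: F(A→B) = (238 + 230) − 111 = 357.00 Tg/yr.
Box B: F(B→C) = (357.00 + 51.7) − 218 = 190.70 Tg/yr.
Box C: F(C→D) = (190.70 + 109) − 157 = 142.70 Tg/yr.
Box D: F(D→E) = (142.70 + 20.6) − 28.8 = 134.50 Tg/yr.
Box E: F(E→F) = (134.50 + 91.9) − 114 = 112.40 Tg/yr.
Box F throughput = its input = 112.40 Tg/yr; τ = 27600 / 112.40 = 245.6 yr.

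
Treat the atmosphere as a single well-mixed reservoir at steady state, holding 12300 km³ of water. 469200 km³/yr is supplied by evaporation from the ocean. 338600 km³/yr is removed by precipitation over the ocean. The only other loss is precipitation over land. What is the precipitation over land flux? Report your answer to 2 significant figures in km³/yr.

130000 km³/yr

At steady state ΣF_in = ΣF_out.
ΣF_in = 469200 km³/yr.
Precipitation over land flux = ΣF_in − (338600) = 469200 − 338600 = 130600 km³/yr.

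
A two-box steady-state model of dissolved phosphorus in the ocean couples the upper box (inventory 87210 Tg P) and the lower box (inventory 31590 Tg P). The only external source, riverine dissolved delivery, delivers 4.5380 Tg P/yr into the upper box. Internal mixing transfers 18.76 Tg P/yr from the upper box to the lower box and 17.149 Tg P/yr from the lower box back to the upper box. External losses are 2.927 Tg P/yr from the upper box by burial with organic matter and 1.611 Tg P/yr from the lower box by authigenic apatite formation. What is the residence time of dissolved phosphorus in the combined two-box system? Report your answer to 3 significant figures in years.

For the system as a whole, the A↔B exchange is internal and contributes nothing to the throughput; only the external sinks remove mass.
M_total = 87210 + 31590 = 118800 Tg P.
ΣF_external_out = 2.927 + 1.611 = 4.5380 Tg P/yr.
τ = M_total / ΣF_ext = 118800 / 4.5380 = 26180 yr.

26200 yr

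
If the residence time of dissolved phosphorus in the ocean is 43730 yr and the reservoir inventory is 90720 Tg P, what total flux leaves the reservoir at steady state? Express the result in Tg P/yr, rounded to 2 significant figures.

F = M / τ = 90720 / 43730 = 2.075 Tg P/yr.

2.1 Tg P/yr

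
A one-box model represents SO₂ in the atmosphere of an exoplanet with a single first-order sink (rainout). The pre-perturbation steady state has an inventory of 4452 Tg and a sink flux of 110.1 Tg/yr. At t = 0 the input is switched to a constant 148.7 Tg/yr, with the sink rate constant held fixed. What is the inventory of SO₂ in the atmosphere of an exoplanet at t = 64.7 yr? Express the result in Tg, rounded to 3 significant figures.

5700 Tg

The sink rate constant is k = F₀/M₀ = 110.1/4452 = 0.02473 yr⁻¹.
Solving dM/dt = F₁ − kM with M(0) = M₀ gives M(t) = F₁/k + (M₀ − F₁/k)·e^(−kt).
F₁/k = 148.7/0.02473 = 6012.8 Tg; kt = 0.02473 × 64.7 = 1.600, e^(−kt) = 0.2019.
M(64.7) = 6012.8 + (4452 − 6012.8) × 0.2019 = 6012.8 − 315.1 = 5697.7 Tg.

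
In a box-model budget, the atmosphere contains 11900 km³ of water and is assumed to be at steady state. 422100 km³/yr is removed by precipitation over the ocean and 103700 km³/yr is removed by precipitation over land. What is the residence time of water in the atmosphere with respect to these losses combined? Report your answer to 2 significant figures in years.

0.023 yr

Total removal = 422100 + 103700 = 525800 km³/yr.
τ = M / ΣF_out = 11900 / 525800 = 0.02263 yr.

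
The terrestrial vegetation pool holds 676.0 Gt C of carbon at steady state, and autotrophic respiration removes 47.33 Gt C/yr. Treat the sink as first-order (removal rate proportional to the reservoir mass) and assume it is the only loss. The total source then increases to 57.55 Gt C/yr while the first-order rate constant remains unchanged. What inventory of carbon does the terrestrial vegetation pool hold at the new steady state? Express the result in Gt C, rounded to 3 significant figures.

822 Gt C

Rate constant k = F/M = 47.33 / 676.0 = 0.07001 yr⁻¹.
At the new steady state, source = k·M_new ⇒ M_new = 57.55 / 0.07001 = 822.0 Gt C.
(Equivalently M_new = M × F_new/F_old = 676.0 × 57.55/47.33.)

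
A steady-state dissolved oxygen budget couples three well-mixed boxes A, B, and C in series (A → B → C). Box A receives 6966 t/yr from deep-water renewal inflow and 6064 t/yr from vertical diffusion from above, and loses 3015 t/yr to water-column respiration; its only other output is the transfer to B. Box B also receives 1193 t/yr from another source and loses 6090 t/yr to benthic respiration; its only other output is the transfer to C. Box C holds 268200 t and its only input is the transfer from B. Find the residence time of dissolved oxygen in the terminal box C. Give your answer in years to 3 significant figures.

52.4 yr

Box A: F(A→B) = (6966 + 6064) − 3015 = 10015 t/yr.
Box B: F(B→C) = (10015 + 1193) − 6090 = 5118.0 t/yr.
Box C throughput = its input = 5118.0 t/yr; τ = 268200 / 5118.0 = 52.40 yr.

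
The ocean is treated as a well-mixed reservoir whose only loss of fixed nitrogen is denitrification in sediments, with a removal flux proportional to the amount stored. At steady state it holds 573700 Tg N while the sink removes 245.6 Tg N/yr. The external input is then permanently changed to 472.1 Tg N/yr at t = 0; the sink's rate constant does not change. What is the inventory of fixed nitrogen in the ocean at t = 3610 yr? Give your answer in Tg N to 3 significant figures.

The sink rate constant is k = F₀/M₀ = 245.6/573700 = 0.0004281 yr⁻¹.
Solving dM/dt = F₁ − kM with M(0) = M₀ gives M(t) = F₁/k + (M₀ − F₁/k)·e^(−kt).
F₁/k = 472.1/0.0004281 = 1.1028×10^6 Tg N; kt = 0.0004281 × 3610 = 1.545, e^(−kt) = 0.2132.
M(3610) = 1.1028×10^6 + (573700 − 1.1028×10^6) × 0.2132 = 1.1028×10^6 − 112800 = 989970 Tg N.

990000 Tg N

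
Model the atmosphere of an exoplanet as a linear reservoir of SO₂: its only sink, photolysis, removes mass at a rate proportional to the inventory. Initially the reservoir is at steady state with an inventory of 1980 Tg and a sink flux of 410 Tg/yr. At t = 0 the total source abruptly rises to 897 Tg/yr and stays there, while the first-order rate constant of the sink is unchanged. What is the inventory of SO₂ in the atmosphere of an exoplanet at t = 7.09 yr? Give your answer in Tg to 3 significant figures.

3790 Tg

Residence time τ = M₀/F₀ = 4.829 yr. The eventual steady state is M_∞ = M₀·(F₁/F₀) = 1980 × 897/410 = 4331.9 Tg.
The anomaly ΔM(t) = M(t) − M_∞ decays as ΔM₀·e^(−t/τ) with ΔM₀ = 1980 − 4331.9 = −2352 Tg.
At t = 7.09 yr, e^(−t/τ) = e^(−1.468) = 0.2304, so ΔM = −541.8 Tg and M = 4331.9 − 541.8 = 3790.1 Tg.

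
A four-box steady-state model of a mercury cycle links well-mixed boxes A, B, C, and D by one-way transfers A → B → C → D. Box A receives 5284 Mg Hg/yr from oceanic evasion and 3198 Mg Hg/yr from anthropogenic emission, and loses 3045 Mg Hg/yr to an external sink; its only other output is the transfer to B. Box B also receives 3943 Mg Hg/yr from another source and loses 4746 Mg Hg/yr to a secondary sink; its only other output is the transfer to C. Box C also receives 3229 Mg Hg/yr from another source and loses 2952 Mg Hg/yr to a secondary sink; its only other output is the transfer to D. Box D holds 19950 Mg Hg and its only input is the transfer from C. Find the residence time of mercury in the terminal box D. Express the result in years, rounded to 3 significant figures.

4.06 yr

Box A: F(A→B) = (5284 + 3198) − 3045 = 5437.0 Mg Hg/yr.
Box B: F(B→C) = (5437.0 + 3943) − 4746 = 4634.0 Mg Hg/yr.
Box C: F(C→D) = (4634.0 + 3229) − 2952 = 4911.0 Mg Hg/yr.
Box D throughput = its input = 4911.0 Mg Hg/yr; τ = 19950 / 4911.0 = 4.062 yr.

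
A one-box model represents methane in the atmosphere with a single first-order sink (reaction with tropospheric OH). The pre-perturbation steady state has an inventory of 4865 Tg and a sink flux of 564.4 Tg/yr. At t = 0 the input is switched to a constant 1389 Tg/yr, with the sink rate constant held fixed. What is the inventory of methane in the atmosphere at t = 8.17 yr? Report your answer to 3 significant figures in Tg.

τ = M₀/F₀ = 4865/564.4 = 8.620 yr; rate constant k = 1/τ.
New steady state M_∞ = F₁/k = F₁·τ = 1389 × 8.620 = 11973 Tg.
M(t) = M_∞ + (M₀ − M_∞)·e^(−t/τ); t/τ = 8.17/8.620 = 0.9478, so e^(−t/τ) = 0.3876.
M(t) = 11973 − 7108 × 0.3876 = 9218.0 Tg.

9220 Tg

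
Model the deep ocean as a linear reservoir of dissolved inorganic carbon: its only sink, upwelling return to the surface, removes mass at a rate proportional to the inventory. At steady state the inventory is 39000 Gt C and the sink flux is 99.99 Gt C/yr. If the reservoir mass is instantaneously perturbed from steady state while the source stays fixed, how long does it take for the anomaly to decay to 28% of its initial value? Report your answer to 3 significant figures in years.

For a linear reservoir the anomaly decays as exp(−t/τ) with τ = M/F = 39000/99.99 = 390.0 yr.
exp(−t/τ) = 0.28 ⇒ t = −τ ln(0.28) = 390.0 × 1.273 = 496.5 yr.

497 yr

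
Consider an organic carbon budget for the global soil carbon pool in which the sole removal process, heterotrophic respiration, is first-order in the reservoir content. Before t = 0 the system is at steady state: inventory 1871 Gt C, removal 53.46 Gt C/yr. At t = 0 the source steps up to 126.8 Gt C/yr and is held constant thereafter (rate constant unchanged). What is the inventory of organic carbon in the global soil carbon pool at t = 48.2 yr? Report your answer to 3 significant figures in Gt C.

τ = M₀/F₀ = 1871/53.46 = 35.00 yr; rate constant k = 1/τ.
New steady state M_∞ = F₁/k = F₁·τ = 126.8 × 35.00 = 4437.8 Gt C.
M(t) = M_∞ + (M₀ − M_∞)·e^(−t/τ); t/τ = 48.2/35.00 = 1.377, so e^(−t/τ) = 0.2523.
M(t) = 4437.8 − 2567 × 0.2523 = 3790.2 Gt C.

3790 Gt C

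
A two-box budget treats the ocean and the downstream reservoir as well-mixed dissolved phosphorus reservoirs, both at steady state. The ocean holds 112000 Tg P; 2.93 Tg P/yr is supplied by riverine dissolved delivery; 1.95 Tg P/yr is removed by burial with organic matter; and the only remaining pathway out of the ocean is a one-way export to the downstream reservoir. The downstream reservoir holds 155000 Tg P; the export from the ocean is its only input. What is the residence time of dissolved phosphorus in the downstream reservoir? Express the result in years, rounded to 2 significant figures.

160000 yr

Balance the ocean: ΣF_in = 2.9300 Tg P/yr.
Export to the downstream reservoir = ΣF_in − (1.95) = 0.98000 Tg P/yr.
At steady state the output of the downstream reservoir equals its input, 0.98000 Tg P/yr.
τ = M / F = 155000 / 0.98000 = 158200 yr.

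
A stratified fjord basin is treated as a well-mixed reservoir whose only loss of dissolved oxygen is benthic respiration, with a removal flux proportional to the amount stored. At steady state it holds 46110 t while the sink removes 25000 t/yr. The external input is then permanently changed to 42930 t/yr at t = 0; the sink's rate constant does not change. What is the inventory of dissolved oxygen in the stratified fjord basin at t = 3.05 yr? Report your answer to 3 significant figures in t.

72900 t

Residence time τ = M₀/F₀ = 1.844 yr. The eventual steady state is M_∞ = M₀·(F₁/F₀) = 46110 × 42930/25000 = 79180 t.
The anomaly ΔM(t) = M(t) − M_∞ decays as ΔM₀·e^(−t/τ) with ΔM₀ = 46110 − 79180 = −33070 t.
At t = 3.05 yr, e^(−t/τ) = e^(−1.654) = 0.1913, so ΔM = −6328 t and M = 79180 − 6328 = 72852 t.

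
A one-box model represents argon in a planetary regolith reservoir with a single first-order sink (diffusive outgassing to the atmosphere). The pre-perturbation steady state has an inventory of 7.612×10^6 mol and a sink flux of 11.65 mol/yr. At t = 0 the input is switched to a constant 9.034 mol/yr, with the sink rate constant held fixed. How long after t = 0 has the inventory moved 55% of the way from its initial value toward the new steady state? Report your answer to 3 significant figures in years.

τ = M₀/F₀ = 7.612×10^6/11.65 = 653400 yr.
The remaining gap fraction is e^(−t/τ); 55% covered ⇒ e^(−t/τ) = 0.450.
t = −τ ln(0.450) = 653400 × 0.7985 = 521700 yr.

522000 yr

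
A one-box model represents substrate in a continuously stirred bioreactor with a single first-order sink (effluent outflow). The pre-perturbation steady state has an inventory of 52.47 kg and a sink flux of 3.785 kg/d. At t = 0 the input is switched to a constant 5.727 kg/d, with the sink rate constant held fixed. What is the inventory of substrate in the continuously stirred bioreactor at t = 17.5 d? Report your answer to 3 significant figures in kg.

Residence time τ = M₀/F₀ = 13.86 d. The eventual steady state is M_∞ = M₀·(F₁/F₀) = 52.47 × 5.727/3.785 = 79.391 kg.
The anomaly ΔM(t) = M(t) − M_∞ decays as ΔM₀·e^(−t/τ) with ΔM₀ = 52.47 − 79.391 = −26.92 kg.
At t = 17.5 d, e^(−t/τ) = e^(−1.262) = 0.2830, so ΔM = −7.618 kg and M = 79.391 − 7.618 = 71.773 kg.

71.8 kg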